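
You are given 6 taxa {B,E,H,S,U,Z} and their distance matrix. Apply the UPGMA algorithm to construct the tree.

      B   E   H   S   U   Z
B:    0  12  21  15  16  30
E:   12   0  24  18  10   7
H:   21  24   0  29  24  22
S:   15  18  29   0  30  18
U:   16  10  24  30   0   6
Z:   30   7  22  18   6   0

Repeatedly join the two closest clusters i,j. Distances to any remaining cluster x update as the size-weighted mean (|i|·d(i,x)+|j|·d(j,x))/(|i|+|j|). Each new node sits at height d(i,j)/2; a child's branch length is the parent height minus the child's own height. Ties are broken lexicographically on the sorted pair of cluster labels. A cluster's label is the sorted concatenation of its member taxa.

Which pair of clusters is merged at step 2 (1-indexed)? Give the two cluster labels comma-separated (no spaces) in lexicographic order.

E,UZ

step 1: merge (U,Z) at d=6; branch lengths U→3, Z→3; new cluster UZ
  updated: d(B,UZ)=23, d(E,UZ)=17/2, d(H,UZ)=23, d(S,UZ)=24
step 2: merge (E,UZ) at d=17/2; branch lengths E→17/4, UZ→5/4; new cluster EUZ
  updated: d(B,EUZ)=58/3, d(EUZ,H)=70/3, d(EUZ,S)=22
step 3: merge (B,S) at d=15; branch lengths B→15/2, S→15/2; new cluster BS
  updated: d(BS,EUZ)=62/3, d(BS,H)=25
step 4: merge (BS,EUZ) at d=62/3; branch lengths BS→17/6, EUZ→73/12; new cluster BESUZ
  updated: d(BESUZ,H)=24
step 5: merge (BESUZ,H) at d=24; branch lengths BESUZ→5/3, H→12; new cluster BEHSUZ
final tree: (((B:15/2,S:15/2):17/6,(E:17/4,(U:3,Z:3):5/4):73/12):5/3,H:12)
total length: 589/12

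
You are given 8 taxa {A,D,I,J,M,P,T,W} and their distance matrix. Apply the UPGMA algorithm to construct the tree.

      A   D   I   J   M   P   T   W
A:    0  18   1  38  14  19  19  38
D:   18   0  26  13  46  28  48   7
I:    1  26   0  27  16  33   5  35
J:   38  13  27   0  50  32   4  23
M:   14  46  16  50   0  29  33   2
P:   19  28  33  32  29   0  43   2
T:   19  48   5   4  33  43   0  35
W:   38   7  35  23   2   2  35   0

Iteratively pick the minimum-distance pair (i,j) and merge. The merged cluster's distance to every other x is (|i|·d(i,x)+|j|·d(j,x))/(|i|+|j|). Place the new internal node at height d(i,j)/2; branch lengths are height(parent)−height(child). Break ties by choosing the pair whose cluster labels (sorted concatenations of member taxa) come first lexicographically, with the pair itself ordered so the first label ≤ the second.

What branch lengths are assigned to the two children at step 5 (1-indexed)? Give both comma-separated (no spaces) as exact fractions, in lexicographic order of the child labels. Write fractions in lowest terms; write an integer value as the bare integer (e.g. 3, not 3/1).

1. join A+I (d=1) ⇒ AI; edges |A|=1/2, |I|=1/2
  updated: d(AI,D)=22, d(AI,J)=65/2, d(AI,M)=15, d(AI,P)=26, d(AI,T)=12, d(AI,W)=73/2
2. join M+W (d=2) ⇒ MW; edges |M|=1, |W|=1
  updated: d(AI,MW)=103/4, d(D,MW)=53/2, d(J,MW)=73/2, d(MW,P)=31/2, d(MW,T)=34
3. join J+T (d=4) ⇒ JT; edges |J|=2, |T|=2
  updated: d(AI,JT)=89/4, d(D,JT)=61/2, d(JT,MW)=141/4, d(JT,P)=75/2
4. join MW+P (d=31/2) ⇒ MPW; edges |MW|=27/4, |P|=31/4
  updated: d(AI,MPW)=155/6, d(D,MPW)=27, d(JT,MPW)=36
5. join AI+D (d=22) ⇒ ADI; edges |AI|=21/2, |D|=11
  updated: d(ADI,JT)=25, d(ADI,MPW)=236/9
6. join ADI+JT (d=25) ⇒ ADIJT; edges |ADI|=3/2, |JT|=21/2
  updated: d(ADIJT,MPW)=452/15
7. join ADIJT+MPW (d=452/15) ⇒ ADIJMPTW; edges |ADIJT|=77/30, |MPW|=439/60
final tree: ((((A:1/2,I:1/2):21/2,D:11):3/2,(J:2,T:2):21/2):77/30,((M:1,W:1):27/4,P:31/4):439/60)
total length: 3893/60

21/2,11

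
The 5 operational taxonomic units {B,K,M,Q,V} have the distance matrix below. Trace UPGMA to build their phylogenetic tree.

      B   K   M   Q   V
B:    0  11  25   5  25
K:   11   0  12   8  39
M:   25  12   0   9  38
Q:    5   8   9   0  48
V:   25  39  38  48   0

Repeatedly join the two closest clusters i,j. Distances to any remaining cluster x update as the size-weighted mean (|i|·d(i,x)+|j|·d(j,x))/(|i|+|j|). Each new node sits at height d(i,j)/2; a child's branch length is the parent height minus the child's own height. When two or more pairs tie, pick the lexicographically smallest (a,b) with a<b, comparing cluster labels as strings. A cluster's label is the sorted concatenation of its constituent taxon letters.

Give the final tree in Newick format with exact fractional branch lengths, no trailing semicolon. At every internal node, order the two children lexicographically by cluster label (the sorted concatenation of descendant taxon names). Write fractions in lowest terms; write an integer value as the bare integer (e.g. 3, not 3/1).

step 1: merge (B,Q) at d=5; branch lengths B→5/2, Q→5/2; new cluster BQ
  updated: d(BQ,K)=19/2, d(BQ,M)=17, d(BQ,V)=73/2
step 2: merge (BQ,K) at d=19/2; branch lengths BQ→9/4, K→19/4; new cluster BKQ
  updated: d(BKQ,M)=46/3, d(BKQ,V)=112/3
step 3: merge (BKQ,M) at d=46/3; branch lengths BKQ→35/12, M→23/3; new cluster BKMQ
  updated: d(BKMQ,V)=75/2
step 4: merge (BKMQ,V) at d=75/2; branch lengths BKMQ→133/12, V→75/4; new cluster BKMQV
final tree: ((((B:5/2,Q:5/2):9/4,K:19/4):35/12,M:23/3):133/12,V:75/4)
total length: 629/12

((((B:5/2,Q:5/2):9/4,K:19/4):35/12,M:23/3):133/12,V:75/4)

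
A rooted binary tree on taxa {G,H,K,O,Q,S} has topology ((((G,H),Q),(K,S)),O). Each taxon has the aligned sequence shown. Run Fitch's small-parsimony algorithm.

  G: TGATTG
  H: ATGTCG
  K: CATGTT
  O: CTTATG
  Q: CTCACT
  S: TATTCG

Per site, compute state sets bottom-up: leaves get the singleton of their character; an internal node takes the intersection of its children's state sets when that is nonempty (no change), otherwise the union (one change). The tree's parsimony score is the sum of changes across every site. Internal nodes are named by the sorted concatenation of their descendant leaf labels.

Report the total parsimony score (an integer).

[col 0] GH: children G:{T}, H:{A} ∪→ {A,T}; cost 1
[col 0] GHQ: children GH:{A,T}, Q:{C} ∪→ {A,C,T}; cost 1
[col 0] KS: children K:{C}, S:{T} ∪→ {C,T}; cost 1
[col 0] GHKQS: children GHQ:{A,C,T}, KS:{C,T} ∩→ {C,T}; cost 0
[col 0] GHKOQS: children GHKQS:{C,T}, O:{C} ∩→ {C}; cost 0
[col 1] GH: children G:{G}, H:{T} ∪→ {G,T}; cost 1
[col 1] GHQ: children GH:{G,T}, Q:{T} ∩→ {T}; cost 0
[col 1] KS: children K:{A}, S:{A} ∩→ {A}; cost 0
[col 1] GHKQS: children GHQ:{T}, KS:{A} ∪→ {A,T}; cost 1
[col 1] GHKOQS: children GHKQS:{A,T}, O:{T} ∩→ {T}; cost 0
[col 2] GH: children G:{A}, H:{G} ∪→ {A,G}; cost 1
[col 2] GHQ: children GH:{A,G}, Q:{C} ∪→ {A,C,G}; cost 1
[col 2] KS: children K:{T}, S:{T} ∩→ {T}; cost 0
[col 2] GHKQS: children GHQ:{A,C,G}, KS:{T} ∪→ {A,C,G,T}; cost 1
[col 2] GHKOQS: children GHKQS:{A,C,G,T}, O:{T} ∩→ {T}; cost 0
[col 3] GH: children G:{T}, H:{T} ∩→ {T}; cost 0
[col 3] GHQ: children GH:{T}, Q:{A} ∪→ {A,T}; cost 1
[col 3] KS: children K:{G}, S:{T} ∪→ {G,T}; cost 1
[col 3] GHKQS: children GHQ:{A,T}, KS:{G,T} ∩→ {T}; cost 0
[col 3] GHKOQS: children GHKQS:{T}, O:{A} ∪→ {A,T}; cost 1
[col 4] GH: children G:{T}, H:{C} ∪→ {C,T}; cost 1
[col 4] GHQ: children GH:{C,T}, Q:{C} ∩→ {C}; cost 0
[col 4] KS: children K:{T}, S:{C} ∪→ {C,T}; cost 1
[col 4] GHKQS: children GHQ:{C}, KS:{C,T} ∩→ {C}; cost 0
[col 4] GHKOQS: children GHKQS:{C}, O:{T} ∪→ {C,T}; cost 1
[col 5] GH: children G:{G}, H:{G} ∩→ {G}; cost 0
[col 5] GHQ: children GH:{G}, Q:{T} ∪→ {G,T}; cost 1
[col 5] KS: children K:{T}, S:{G} ∪→ {G,T}; cost 1
[col 5] GHKQS: children GHQ:{G,T}, KS:{G,T} ∩→ {G,T}; cost 0
[col 5] GHKOQS: children GHKQS:{G,T}, O:{G} ∩→ {G}; cost 0
per-site changes: [3, 2, 3, 3, 3, 2]; total = 16

16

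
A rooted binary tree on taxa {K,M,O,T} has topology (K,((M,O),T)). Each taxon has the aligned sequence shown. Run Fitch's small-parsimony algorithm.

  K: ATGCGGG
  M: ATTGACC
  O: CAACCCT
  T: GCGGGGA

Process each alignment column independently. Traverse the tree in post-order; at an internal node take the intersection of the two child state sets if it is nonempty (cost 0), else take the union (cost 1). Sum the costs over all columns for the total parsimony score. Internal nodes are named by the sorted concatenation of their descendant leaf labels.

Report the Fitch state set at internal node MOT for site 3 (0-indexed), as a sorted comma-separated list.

G

MO@0: {A} ∪ {C} = {A,C} (union, +1)
MOT@0: {A,C} ∪ {G} = {A,C,G} (union, +1)
KMOT@0: {A} ∩ {A,C,G} = {A} (intersection, +0)
MO@1: {T} ∪ {A} = {A,T} (union, +1)
MOT@1: {A,T} ∪ {C} = {A,C,T} (union, +1)
KMOT@1: {T} ∩ {A,C,T} = {T} (intersection, +0)
MO@2: {T} ∪ {A} = {A,T} (union, +1)
MOT@2: {A,T} ∪ {G} = {A,G,T} (union, +1)
KMOT@2: {G} ∩ {A,G,T} = {G} (intersection, +0)
MO@3: {G} ∪ {C} = {C,G} (union, +1)
MOT@3: {C,G} ∩ {G} = {G} (intersection, +0)
KMOT@3: {C} ∪ {G} = {C,G} (union, +1)
MO@4: {A} ∪ {C} = {A,C} (union, +1)
MOT@4: {A,C} ∪ {G} = {A,C,G} (union, +1)
KMOT@4: {G} ∩ {A,C,G} = {G} (intersection, +0)
MO@5: {C} ∩ {C} = {C} (intersection, +0)
MOT@5: {C} ∪ {G} = {C,G} (union, +1)
KMOT@5: {G} ∩ {C,G} = {G} (intersection, +0)
MO@6: {C} ∪ {T} = {C,T} (union, +1)
MOT@6: {C,T} ∪ {A} = {A,C,T} (union, +1)
KMOT@6: {G} ∪ {A,C,T} = {A,C,G,T} (union, +1)
per-site changes: [2, 2, 2, 2, 2, 1, 3]; total = 14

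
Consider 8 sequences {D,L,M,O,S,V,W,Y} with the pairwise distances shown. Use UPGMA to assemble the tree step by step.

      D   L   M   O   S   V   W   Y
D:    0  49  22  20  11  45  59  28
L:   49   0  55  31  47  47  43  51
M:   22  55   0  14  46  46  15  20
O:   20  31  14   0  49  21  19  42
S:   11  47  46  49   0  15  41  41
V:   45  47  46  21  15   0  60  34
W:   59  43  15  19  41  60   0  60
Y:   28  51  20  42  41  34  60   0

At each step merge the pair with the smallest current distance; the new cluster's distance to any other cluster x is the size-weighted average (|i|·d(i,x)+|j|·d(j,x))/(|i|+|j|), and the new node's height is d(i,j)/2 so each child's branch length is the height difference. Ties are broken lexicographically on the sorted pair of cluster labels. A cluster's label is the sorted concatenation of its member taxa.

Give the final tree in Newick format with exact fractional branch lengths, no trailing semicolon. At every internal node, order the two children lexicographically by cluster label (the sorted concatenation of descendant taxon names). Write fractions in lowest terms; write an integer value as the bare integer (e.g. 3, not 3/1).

(((((D:11/2,S:11/2):19/2,V:15):13/6,Y:103/6):37/12,((M:7,O:7):3/2,W:17/2):47/4):79/28,L:323/14)

step 1: merge (D,S) at d=11; branch lengths D→11/2, S→11/2; new cluster DS
  updated: d(DS,L)=48, d(DS,M)=34, d(DS,O)=69/2, d(DS,V)=30, d(DS,W)=50, d(DS,Y)=69/2
step 2: merge (M,O) at d=14; branch lengths M→7, O→7; new cluster MO
  updated: d(DS,MO)=137/4, d(L,MO)=43, d(MO,V)=67/2, d(MO,W)=17, d(MO,Y)=31
step 3: merge (MO,W) at d=17; branch lengths MO→3/2, W→17/2; new cluster MOW
  updated: d(DS,MOW)=79/2, d(L,MOW)=43, d(MOW,V)=127/3, d(MOW,Y)=122/3
step 4: merge (DS,V) at d=30; branch lengths DS→19/2, V→15; new cluster DSV
  updated: d(DSV,L)=143/3, d(DSV,MOW)=364/9, d(DSV,Y)=103/3
step 5: merge (DSV,Y) at d=103/3; branch lengths DSV→13/6, Y→103/6; new cluster DSVY
  updated: d(DSVY,L)=97/2, d(DSVY,MOW)=81/2
step 6: merge (DSVY,MOW) at d=81/2; branch lengths DSVY→37/12, MOW→47/4; new cluster DMOSVWY
  updated: d(DMOSVWY,L)=323/7
step 7: merge (DMOSVWY,L) at d=323/7; branch lengths DMOSVWY→79/28, L→323/14; new cluster DLMOSVWY
final tree: (((((D:11/2,S:11/2):19/2,V:15):13/6,Y:103/6):37/12,((M:7,O:7):3/2,W:17/2):47/4):79/28,L:323/14)
total length: 10043/84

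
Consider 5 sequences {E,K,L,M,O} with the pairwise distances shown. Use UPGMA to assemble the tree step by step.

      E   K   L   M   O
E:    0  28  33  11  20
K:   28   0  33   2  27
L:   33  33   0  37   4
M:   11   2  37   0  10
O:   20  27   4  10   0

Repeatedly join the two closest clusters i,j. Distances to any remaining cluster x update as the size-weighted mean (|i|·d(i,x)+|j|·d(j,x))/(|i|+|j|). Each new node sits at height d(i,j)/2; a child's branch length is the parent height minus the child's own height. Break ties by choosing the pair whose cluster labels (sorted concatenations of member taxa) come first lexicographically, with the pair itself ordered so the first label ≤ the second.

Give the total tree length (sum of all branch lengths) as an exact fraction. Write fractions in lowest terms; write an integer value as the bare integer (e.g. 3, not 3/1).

473/12

1. join K+M (d=2) ⇒ KM; edges |K|=1, |M|=1
  updated: d(E,KM)=39/2, d(KM,L)=35, d(KM,O)=37/2
2. join L+O (d=4) ⇒ LO; edges |L|=2, |O|=2
  updated: d(E,LO)=53/2, d(KM,LO)=107/4
3. join E+KM (d=39/2) ⇒ EKM; edges |E|=39/4, |KM|=35/4
  updated: d(EKM,LO)=80/3
4. join EKM+LO (d=80/3) ⇒ EKLMO; edges |EKM|=43/12, |LO|=34/3
final tree: ((E:39/4,(K:1,M:1):35/4):43/12,(L:2,O:2):34/3)
total length: 473/12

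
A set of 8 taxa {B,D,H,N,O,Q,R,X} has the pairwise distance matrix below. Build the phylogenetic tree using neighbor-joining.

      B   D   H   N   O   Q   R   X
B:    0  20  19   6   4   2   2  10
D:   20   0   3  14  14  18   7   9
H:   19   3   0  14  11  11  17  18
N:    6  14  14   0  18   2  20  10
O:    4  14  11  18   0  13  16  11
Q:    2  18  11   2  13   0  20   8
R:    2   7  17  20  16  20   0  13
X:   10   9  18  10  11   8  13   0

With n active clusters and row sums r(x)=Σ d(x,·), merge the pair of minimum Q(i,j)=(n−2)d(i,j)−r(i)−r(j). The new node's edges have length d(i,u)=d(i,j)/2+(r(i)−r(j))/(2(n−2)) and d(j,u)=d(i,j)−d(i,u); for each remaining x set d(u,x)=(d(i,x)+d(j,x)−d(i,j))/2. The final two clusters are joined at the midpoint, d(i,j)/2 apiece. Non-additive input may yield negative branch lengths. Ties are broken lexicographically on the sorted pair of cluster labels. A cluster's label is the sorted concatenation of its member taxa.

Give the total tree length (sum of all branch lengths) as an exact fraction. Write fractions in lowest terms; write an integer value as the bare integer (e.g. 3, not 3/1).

133/4

step 1: merge (D,H) at d=3, Q=-160; branch lengths D→5/6, H→13/6; new cluster DH
  updated: d(B,DH)=18, d(DH,N)=25/2, d(DH,O)=11, d(DH,Q)=13, d(DH,R)=21/2, d(DH,X)=12
step 2: merge (N,Q) at d=2, Q=-233/2; branch lengths N→41/20, Q→-1/20; new cluster NQ
  updated: d(B,NQ)=3, d(DH,NQ)=47/4, d(NQ,O)=29/2, d(NQ,R)=19, d(NQ,X)=8
step 3: merge (B,R) at d=2, Q=-179/2; branch lengths B→-31/16, R→63/16; new cluster BR
  updated: d(BR,DH)=53/4, d(BR,NQ)=10, d(BR,O)=9, d(BR,X)=21/2
step 4: merge (NQ,X) at d=8, Q=-247/4; branch lengths NQ→107/24, X→85/24; new cluster NQX
  updated: d(BR,NQX)=25/4, d(DH,NQX)=63/8, d(NQX,O)=35/4
step 5: merge (BR,O) at d=9, Q=-157/4; branch lengths BR→71/16, O→73/16; new cluster BOR
  updated: d(BOR,DH)=61/8, d(BOR,NQX)=3
step 6: merge (BOR,DH) at d=61/8, Q=-37/2; branch lengths BOR→11/8, DH→25/4; new cluster BDHOR
  updated: d(BDHOR,NQX)=13/8
step 7: merge (BDHOR,NQX) at d=13/8; branch lengths BDHOR→13/16, NQX→13/16; new cluster BDHNOQRX
final tree: ((((B:-31/16,R:63/16):71/16,O:73/16):11/8,(D:5/6,H:13/6):25/4):13/16,((N:41/20,Q:-1/20):107/24,X:85/24):13/16)
total length: 133/4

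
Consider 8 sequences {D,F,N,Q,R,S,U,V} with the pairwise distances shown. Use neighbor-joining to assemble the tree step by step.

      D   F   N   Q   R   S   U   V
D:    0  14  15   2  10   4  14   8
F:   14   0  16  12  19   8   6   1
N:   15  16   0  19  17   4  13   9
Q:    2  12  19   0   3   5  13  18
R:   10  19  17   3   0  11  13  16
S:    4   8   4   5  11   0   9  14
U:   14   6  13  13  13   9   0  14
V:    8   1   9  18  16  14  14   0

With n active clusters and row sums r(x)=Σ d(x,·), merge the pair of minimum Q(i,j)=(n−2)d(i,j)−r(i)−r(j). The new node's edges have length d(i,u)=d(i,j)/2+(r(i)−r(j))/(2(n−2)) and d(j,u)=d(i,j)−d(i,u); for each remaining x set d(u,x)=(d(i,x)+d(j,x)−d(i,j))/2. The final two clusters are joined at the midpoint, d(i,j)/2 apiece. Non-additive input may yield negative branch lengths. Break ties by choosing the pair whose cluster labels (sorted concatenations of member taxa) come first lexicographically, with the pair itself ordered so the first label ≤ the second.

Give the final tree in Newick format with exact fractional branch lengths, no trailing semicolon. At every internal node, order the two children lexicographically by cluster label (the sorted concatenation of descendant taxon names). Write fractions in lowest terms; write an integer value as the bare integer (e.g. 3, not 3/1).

((((D:51/32,(Q:1/20,R:59/20):93/32):119/32,(N:14/3,S:-2/3):81/32):59/32,(F:1/6,V:5/6):151/32):153/64,U:153/64)

step 1: merge (F,V) at d=1, Q=-150; branch lengths F→1/6, V→5/6; new cluster FV
  updated: d(D,FV)=21/2, d(FV,N)=12, d(FV,Q)=29/2, d(FV,R)=17, d(FV,S)=21/2, d(FV,U)=19/2
step 2: merge (Q,R) at d=3, Q=-225/2; branch lengths Q→1/20, R→59/20; new cluster QR
  updated: d(D,QR)=9/2, d(FV,QR)=57/4, d(N,QR)=33/2, d(QR,S)=13/2, d(QR,U)=23/2
step 3: merge (D,QR) at d=9/2, Q=-333/4; branch lengths D→51/32, QR→93/32; new cluster DQR
  updated: d(DQR,FV)=81/8, d(DQR,N)=27/2, d(DQR,S)=3, d(DQR,U)=21/2
step 4: merge (N,S) at d=4, Q=-57; branch lengths N→14/3, S→-2/3; new cluster NS
  updated: d(DQR,NS)=25/4, d(FV,NS)=37/4, d(NS,U)=9
step 5: merge (DQR,NS) at d=25/4, Q=-311/8; branch lengths DQR→119/32, NS→81/32; new cluster DNQRS
  updated: d(DNQRS,FV)=105/16, d(DNQRS,U)=53/8
step 6: merge (DNQRS,FV) at d=105/16, Q=-363/16; branch lengths DNQRS→59/32, FV→151/32; new cluster DFNQRSV
  updated: d(DFNQRSV,U)=153/32
step 7: merge (DFNQRSV,U) at d=153/32; branch lengths DFNQRSV→153/64, U→153/64; new cluster DFNQRSUV
final tree: ((((D:51/32,(Q:1/20,R:59/20):93/32):119/32,(N:14/3,S:-2/3):81/32):59/32,(F:1/6,V:5/6):151/32):153/64,U:153/64)
total length: 963/32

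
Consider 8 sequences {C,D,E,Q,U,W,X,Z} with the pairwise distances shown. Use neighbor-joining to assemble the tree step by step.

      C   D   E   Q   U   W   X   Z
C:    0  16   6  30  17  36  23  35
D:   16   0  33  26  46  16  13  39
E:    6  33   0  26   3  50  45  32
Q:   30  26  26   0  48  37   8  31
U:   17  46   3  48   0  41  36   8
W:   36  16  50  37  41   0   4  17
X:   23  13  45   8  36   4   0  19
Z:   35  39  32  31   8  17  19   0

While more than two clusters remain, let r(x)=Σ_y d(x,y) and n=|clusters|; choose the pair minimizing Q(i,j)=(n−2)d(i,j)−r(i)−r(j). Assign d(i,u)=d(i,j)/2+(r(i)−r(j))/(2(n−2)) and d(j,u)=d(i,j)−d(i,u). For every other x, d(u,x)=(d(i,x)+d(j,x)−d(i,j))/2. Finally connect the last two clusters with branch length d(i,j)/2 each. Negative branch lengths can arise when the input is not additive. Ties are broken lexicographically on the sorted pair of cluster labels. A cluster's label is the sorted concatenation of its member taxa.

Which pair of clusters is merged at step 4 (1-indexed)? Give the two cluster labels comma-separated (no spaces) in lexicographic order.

Q,X

iteration 1: select E,U (d=3, Q=-376); attach at lengths (7/6, 11/6); label the merged cluster EU
  updated: d(C,EU)=10, d(D,EU)=38, d(EU,Q)=71/2, d(EU,W)=44, d(EU,X)=39, d(EU,Z)=37/2
iteration 2: select C,EU (d=10, Q=-285); attach at lengths (3/2, 17/2); label the merged cluster CEU
  updated: d(CEU,D)=22, d(CEU,Q)=111/4, d(CEU,W)=35, d(CEU,X)=26, d(CEU,Z)=87/4
iteration 3: select CEU,Z (d=87/4, Q=-693/4); attach at lengths (367/32, 329/32); label the merged cluster CEUZ
  updated: d(CEUZ,D)=157/8, d(CEUZ,Q)=37/2, d(CEUZ,W)=121/8, d(CEUZ,X)=93/8
iteration 4: select Q,X (d=8, Q=-817/8); attach at lengths (205/16, -77/16); label the merged cluster QX
  updated: d(CEUZ,QX)=177/16, d(D,QX)=31/2, d(QX,W)=33/2
iteration 5: select CEUZ,QX (d=177/16, Q=-267/4); attach at lengths (199/32, 155/32); label the merged cluster CEQUXZ
  updated: d(CEQUXZ,D)=385/32, d(CEQUXZ,W)=329/32
iteration 6: select CEQUXZ,D (d=385/32, Q=-613/16); attach at lengths (101/32, 71/8); label the merged cluster CDEQUXZ
  updated: d(CDEQUXZ,W)=57/8
iteration 7: select CDEQUXZ,W (d=57/8); attach at lengths (57/16, 57/16); label the merged cluster CDEQUWXZ
final tree: (((((C:3/2,(E:7/6,U:11/6):17/2):367/32,Z:329/32):199/32,(Q:205/16,X:-77/16):155/32):101/32,D:71/8):57/16,W:57/16)
total length: 2335/32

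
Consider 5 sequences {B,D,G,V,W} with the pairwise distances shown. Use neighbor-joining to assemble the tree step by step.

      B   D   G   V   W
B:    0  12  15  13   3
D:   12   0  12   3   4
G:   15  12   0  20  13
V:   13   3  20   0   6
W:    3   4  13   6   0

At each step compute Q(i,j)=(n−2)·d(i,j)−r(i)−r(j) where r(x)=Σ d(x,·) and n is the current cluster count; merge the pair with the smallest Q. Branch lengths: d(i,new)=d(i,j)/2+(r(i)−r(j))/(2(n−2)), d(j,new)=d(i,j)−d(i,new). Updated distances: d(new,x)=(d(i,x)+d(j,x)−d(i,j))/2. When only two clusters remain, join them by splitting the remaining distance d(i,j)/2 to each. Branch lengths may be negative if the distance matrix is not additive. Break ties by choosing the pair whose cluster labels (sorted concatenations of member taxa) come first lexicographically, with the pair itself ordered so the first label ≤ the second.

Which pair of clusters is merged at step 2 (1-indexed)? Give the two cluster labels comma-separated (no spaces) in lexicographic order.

iteration 1: select D,V (d=3, Q=-64); attach at lengths (-1/3, 10/3); label the merged cluster DV
  updated: d(B,DV)=11, d(DV,G)=29/2, d(DV,W)=7/2
iteration 2: select B,W (d=3, Q=-85/2); attach at lengths (31/8, -7/8); label the merged cluster BW
  updated: d(BW,DV)=23/4, d(BW,G)=25/2
iteration 3: select BW,DV (d=23/4, Q=-131/4); attach at lengths (15/8, 31/8); label the merged cluster BDVW
  updated: d(BDVW,G)=85/8
iteration 4: select BDVW,G (d=85/8); attach at lengths (85/16, 85/16); label the merged cluster BDGVW
final tree: (((B:31/8,W:-7/8):15/8,(D:-1/3,V:10/3):31/8):85/16,G:85/16)
total length: 179/8

B,W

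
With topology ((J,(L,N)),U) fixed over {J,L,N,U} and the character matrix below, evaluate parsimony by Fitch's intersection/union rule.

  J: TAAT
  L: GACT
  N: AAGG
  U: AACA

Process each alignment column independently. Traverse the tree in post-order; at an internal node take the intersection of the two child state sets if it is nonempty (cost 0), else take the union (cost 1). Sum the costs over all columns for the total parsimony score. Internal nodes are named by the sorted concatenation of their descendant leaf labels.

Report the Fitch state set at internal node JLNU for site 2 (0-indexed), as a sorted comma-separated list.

site 0, node LN: L={G} ∪ N={A} → {A,G} (+1)
site 0, node JLN: J={T} ∪ LN={A,G} → {A,G,T} (+1)
site 0, node JLNU: JLN={A,G,T} ∩ U={A} → {A} (+0)
site 1, node LN: L={A} ∩ N={A} → {A} (+0)
site 1, node JLN: J={A} ∩ LN={A} → {A} (+0)
site 1, node JLNU: JLN={A} ∩ U={A} → {A} (+0)
site 2, node LN: L={C} ∪ N={G} → {C,G} (+1)
site 2, node JLN: J={A} ∪ LN={C,G} → {A,C,G} (+1)
site 2, node JLNU: JLN={A,C,G} ∩ U={C} → {C} (+0)
site 3, node LN: L={T} ∪ N={G} → {G,T} (+1)
site 3, node JLN: J={T} ∩ LN={G,T} → {T} (+0)
site 3, node JLNU: JLN={T} ∪ U={A} → {A,T} (+1)
per-site changes: [2, 0, 2, 2]; total = 6

C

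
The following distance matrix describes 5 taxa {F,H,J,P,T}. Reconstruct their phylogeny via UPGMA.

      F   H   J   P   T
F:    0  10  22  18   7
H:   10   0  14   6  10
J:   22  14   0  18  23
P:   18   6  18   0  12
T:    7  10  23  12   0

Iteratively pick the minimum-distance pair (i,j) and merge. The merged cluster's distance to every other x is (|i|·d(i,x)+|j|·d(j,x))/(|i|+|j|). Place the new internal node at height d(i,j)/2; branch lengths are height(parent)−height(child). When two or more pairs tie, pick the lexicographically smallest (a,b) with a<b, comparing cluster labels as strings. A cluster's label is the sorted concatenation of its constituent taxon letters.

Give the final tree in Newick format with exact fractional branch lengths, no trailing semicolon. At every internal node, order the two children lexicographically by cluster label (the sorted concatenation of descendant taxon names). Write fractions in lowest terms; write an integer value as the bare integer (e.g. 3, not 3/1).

1. join H+P (d=6) ⇒ HP; edges |H|=3, |P|=3
  updated: d(F,HP)=14, d(HP,J)=16, d(HP,T)=11
2. join F+T (d=7) ⇒ FT; edges |F|=7/2, |T|=7/2
  updated: d(FT,HP)=25/2, d(FT,J)=45/2
3. join FT+HP (d=25/2) ⇒ FHPT; edges |FT|=11/4, |HP|=13/4
  updated: d(FHPT,J)=77/4
4. join FHPT+J (d=77/4) ⇒ FHJPT; edges |FHPT|=27/8, |J|=77/8
final tree: (((F:7/2,T:7/2):11/4,(H:3,P:3):13/4):27/8,J:77/8)
total length: 32

(((F:7/2,T:7/2):11/4,(H:3,P:3):13/4):27/8,J:77/8)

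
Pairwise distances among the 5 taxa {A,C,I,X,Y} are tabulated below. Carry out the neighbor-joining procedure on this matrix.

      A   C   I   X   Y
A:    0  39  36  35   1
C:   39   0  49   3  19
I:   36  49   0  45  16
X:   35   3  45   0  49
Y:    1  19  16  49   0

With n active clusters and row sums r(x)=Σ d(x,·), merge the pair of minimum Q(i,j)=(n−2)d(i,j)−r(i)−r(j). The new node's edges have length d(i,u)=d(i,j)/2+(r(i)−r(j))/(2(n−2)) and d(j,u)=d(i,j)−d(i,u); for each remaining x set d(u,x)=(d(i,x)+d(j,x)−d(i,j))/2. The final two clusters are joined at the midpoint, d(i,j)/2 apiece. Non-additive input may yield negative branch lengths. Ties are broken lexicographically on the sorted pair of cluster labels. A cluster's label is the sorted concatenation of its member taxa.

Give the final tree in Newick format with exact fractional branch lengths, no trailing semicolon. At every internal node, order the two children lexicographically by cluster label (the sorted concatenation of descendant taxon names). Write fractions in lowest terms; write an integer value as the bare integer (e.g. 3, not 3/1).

(((A:25/4,Y:-21/4):27/4,(C:-13/6,X:31/6):107/4):75/8,I:75/8)

step 1: merge (C,X) at d=3, Q=-233; branch lengths C→-13/6, X→31/6; new cluster CX
  updated: d(A,CX)=71/2, d(CX,I)=91/2, d(CX,Y)=65/2
step 2: merge (A,Y) at d=1, Q=-120; branch lengths A→25/4, Y→-21/4; new cluster AY
  updated: d(AY,CX)=67/2, d(AY,I)=51/2
step 3: merge (AY,CX) at d=67/2, Q=-209/2; branch lengths AY→27/4, CX→107/4; new cluster ACXY
  updated: d(ACXY,I)=75/4
step 4: merge (ACXY,I) at d=75/4; branch lengths ACXY→75/8, I→75/8; new cluster ACIXY
final tree: (((A:25/4,Y:-21/4):27/4,(C:-13/6,X:31/6):107/4):75/8,I:75/8)
total length: 225/4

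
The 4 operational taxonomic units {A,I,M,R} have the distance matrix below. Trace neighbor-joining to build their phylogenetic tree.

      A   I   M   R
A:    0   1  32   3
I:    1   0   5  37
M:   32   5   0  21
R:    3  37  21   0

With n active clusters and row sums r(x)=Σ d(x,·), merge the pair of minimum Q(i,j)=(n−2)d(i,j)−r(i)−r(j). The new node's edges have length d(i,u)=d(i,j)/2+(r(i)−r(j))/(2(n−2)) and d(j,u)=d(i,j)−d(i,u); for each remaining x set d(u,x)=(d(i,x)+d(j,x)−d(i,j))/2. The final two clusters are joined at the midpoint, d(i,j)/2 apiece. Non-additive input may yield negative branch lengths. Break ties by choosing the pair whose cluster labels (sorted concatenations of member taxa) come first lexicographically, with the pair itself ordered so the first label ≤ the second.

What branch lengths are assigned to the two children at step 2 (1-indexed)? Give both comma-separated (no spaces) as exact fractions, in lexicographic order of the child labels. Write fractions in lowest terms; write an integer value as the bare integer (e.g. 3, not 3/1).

75/4,-5/4

1. join A+R (d=3, Q=-91) ⇒ AR; edges |A|=-19/4, |R|=31/4
  updated: d(AR,I)=35/2, d(AR,M)=25
2. join AR+I (d=35/2, Q=-95/2) ⇒ AIR; edges |AR|=75/4, |I|=-5/4
  updated: d(AIR,M)=25/4
3. join AIR+M (d=25/4) ⇒ AIMR; edges |AIR|=25/8, |M|=25/8
final tree: (((A:-19/4,R:31/4):75/4,I:-5/4):25/8,M:25/8)
total length: 107/4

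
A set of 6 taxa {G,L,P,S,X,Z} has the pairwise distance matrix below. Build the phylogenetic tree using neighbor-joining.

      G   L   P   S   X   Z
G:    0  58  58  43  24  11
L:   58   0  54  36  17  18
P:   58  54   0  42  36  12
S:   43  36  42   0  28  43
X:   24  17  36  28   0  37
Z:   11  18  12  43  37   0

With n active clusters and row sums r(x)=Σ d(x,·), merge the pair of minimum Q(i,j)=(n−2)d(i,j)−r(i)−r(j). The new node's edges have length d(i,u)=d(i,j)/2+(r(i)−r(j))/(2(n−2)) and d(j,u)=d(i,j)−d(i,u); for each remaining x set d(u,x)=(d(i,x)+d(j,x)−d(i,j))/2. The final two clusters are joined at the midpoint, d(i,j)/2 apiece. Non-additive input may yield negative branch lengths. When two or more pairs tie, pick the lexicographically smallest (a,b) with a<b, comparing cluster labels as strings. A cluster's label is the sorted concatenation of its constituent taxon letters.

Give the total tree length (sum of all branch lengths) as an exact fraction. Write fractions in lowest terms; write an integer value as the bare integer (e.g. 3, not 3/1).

1415/16

1. join P+Z (d=12, Q=-275) ⇒ PZ; edges |P|=129/8, |Z|=-33/8
  updated: d(G,PZ)=57/2, d(L,PZ)=30, d(PZ,S)=73/2, d(PZ,X)=61/2
2. join G+PZ (d=57/2, Q=-387/2) ⇒ GPZ; edges |G|=227/12, |PZ|=115/12
  updated: d(GPZ,L)=119/4, d(GPZ,S)=51/2, d(GPZ,X)=13
3. join GPZ+S (d=51/2, Q=-427/4) ⇒ GPSZ; edges |GPZ|=119/16, |S|=289/16
  updated: d(GPSZ,L)=161/8, d(GPSZ,X)=31/4
4. join GPSZ+L (d=161/8, Q=-359/8) ⇒ GLPSZ; edges |GPSZ|=87/16, |L|=235/16
  updated: d(GLPSZ,X)=37/16
5. join GLPSZ+X (d=37/16) ⇒ GLPSXZ; edges |GLPSZ|=37/32, |X|=37/32
final tree: ((((G:227/12,(P:129/8,Z:-33/8):115/12):119/16,S:289/16):87/16,L:235/16):37/32,X:37/32)
total length: 1415/16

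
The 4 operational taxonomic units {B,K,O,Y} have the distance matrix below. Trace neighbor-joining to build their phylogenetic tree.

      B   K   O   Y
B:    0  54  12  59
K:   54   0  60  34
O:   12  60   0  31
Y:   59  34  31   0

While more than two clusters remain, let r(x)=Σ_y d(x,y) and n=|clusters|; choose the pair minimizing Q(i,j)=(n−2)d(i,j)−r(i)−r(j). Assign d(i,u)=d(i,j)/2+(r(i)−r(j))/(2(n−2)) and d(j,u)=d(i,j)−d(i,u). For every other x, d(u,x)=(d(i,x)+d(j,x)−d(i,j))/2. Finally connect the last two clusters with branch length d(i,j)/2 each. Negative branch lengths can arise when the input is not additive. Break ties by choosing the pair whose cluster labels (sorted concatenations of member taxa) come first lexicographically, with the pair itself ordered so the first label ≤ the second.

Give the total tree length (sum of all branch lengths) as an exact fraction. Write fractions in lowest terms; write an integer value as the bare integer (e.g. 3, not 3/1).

74

iteration 1: select B,O (d=12, Q=-204); attach at lengths (23/2, 1/2); label the merged cluster BO
  updated: d(BO,K)=51, d(BO,Y)=39
iteration 2: select BO,K (d=51, Q=-124); attach at lengths (28, 23); label the merged cluster BKO
  updated: d(BKO,Y)=11
iteration 3: select BKO,Y (d=11); attach at lengths (11/2, 11/2); label the merged cluster BKOY
final tree: (((B:23/2,O:1/2):28,K:23):11/2,Y:11/2)
total length: 74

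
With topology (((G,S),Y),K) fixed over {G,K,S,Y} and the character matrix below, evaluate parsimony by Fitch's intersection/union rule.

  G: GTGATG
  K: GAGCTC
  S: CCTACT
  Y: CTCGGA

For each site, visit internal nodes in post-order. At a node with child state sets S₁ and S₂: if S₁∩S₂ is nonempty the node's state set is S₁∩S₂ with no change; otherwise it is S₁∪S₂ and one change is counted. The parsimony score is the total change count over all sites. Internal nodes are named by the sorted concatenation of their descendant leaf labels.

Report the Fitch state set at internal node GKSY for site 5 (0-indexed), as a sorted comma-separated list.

A,C,G,T

[col 0] GS: children G:{G}, S:{C} ∪→ {C,G}; cost 1
[col 0] GSY: children GS:{C,G}, Y:{C} ∩→ {C}; cost 0
[col 0] GKSY: children GSY:{C}, K:{G} ∪→ {C,G}; cost 1
[col 1] GS: children G:{T}, S:{C} ∪→ {C,T}; cost 1
[col 1] GSY: children GS:{C,T}, Y:{T} ∩→ {T}; cost 0
[col 1] GKSY: children GSY:{T}, K:{A} ∪→ {A,T}; cost 1
[col 2] GS: children G:{G}, S:{T} ∪→ {G,T}; cost 1
[col 2] GSY: children GS:{G,T}, Y:{C} ∪→ {C,G,T}; cost 1
[col 2] GKSY: children GSY:{C,G,T}, K:{G} ∩→ {G}; cost 0
[col 3] GS: children G:{A}, S:{A} ∩→ {A}; cost 0
[col 3] GSY: children GS:{A}, Y:{G} ∪→ {A,G}; cost 1
[col 3] GKSY: children GSY:{A,G}, K:{C} ∪→ {A,C,G}; cost 1
[col 4] GS: children G:{T}, S:{C} ∪→ {C,T}; cost 1
[col 4] GSY: children GS:{C,T}, Y:{G} ∪→ {C,G,T}; cost 1
[col 4] GKSY: children GSY:{C,G,T}, K:{T} ∩→ {T}; cost 0
[col 5] GS: children G:{G}, S:{T} ∪→ {G,T}; cost 1
[col 5] GSY: children GS:{G,T}, Y:{A} ∪→ {A,G,T}; cost 1
[col 5] GKSY: children GSY:{A,G,T}, K:{C} ∪→ {A,C,G,T}; cost 1
per-site changes: [2, 2, 2, 2, 2, 3]; total = 13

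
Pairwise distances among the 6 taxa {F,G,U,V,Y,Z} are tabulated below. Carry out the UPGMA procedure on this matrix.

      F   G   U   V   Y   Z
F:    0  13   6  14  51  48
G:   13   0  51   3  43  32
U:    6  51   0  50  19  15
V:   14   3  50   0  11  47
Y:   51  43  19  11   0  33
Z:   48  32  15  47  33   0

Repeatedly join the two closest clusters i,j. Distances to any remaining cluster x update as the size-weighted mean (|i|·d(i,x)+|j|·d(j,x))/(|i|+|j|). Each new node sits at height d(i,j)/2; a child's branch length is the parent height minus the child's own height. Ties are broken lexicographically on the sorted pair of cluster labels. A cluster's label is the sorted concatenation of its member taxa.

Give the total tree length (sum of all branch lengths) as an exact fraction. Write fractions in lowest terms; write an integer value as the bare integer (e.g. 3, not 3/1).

1. join G+V (d=3) ⇒ GV; edges |G|=3/2, |V|=3/2
  updated: d(F,GV)=27/2, d(GV,U)=101/2, d(GV,Y)=27, d(GV,Z)=79/2
2. join F+U (d=6) ⇒ FU; edges |F|=3, |U|=3
  updated: d(FU,GV)=32, d(FU,Y)=35, d(FU,Z)=63/2
3. join GV+Y (d=27) ⇒ GVY; edges |GV|=12, |Y|=27/2
  updated: d(FU,GVY)=33, d(GVY,Z)=112/3
4. join FU+Z (d=63/2) ⇒ FUZ; edges |FU|=51/4, |Z|=63/4
  updated: d(FUZ,GVY)=310/9
5. join FUZ+GVY (d=310/9) ⇒ FGUVYZ; edges |FUZ|=53/36, |GVY|=67/18
final tree: (((F:3,U:3):51/4,Z:63/4):53/36,((G:3/2,V:3/2):12,Y:27/2):67/18)
total length: 2455/36

2455/36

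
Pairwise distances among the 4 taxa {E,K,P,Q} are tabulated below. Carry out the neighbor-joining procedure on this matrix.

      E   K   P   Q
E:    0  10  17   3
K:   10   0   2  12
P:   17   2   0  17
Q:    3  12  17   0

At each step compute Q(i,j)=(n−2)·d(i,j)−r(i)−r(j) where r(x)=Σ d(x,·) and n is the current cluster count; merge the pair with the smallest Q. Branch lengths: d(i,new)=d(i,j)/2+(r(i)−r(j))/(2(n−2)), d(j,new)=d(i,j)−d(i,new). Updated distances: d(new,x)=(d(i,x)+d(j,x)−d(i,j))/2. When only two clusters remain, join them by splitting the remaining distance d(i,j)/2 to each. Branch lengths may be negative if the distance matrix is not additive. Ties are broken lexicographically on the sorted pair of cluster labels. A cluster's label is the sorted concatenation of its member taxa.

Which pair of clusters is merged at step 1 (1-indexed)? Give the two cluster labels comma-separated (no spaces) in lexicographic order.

step 1: merge (E,Q) at d=3, Q=-56; branch lengths E→1, Q→2; new cluster EQ
  updated: d(EQ,K)=19/2, d(EQ,P)=31/2
step 2: merge (EQ,K) at d=19/2, Q=-27; branch lengths EQ→23/2, K→-2; new cluster EKQ
  updated: d(EKQ,P)=4
step 3: merge (EKQ,P) at d=4; branch lengths EKQ→2, P→2; new cluster EKPQ
final tree: (((E:1,Q:2):23/2,K:-2):2,P:2)
total length: 33/2

E,Q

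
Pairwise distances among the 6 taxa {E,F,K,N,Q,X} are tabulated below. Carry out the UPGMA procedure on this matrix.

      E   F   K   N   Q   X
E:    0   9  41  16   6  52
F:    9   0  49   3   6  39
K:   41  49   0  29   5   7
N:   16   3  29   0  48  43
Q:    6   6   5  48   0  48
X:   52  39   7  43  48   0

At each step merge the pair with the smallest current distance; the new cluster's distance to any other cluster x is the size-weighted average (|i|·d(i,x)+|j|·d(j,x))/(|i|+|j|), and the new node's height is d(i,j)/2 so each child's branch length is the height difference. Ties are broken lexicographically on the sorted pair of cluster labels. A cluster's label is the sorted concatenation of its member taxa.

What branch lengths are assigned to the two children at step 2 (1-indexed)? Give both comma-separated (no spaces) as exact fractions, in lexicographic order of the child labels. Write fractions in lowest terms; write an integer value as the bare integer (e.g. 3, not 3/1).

1. join F+N (d=3) ⇒ FN; edges |F|=3/2, |N|=3/2
  updated: d(E,FN)=25/2, d(FN,K)=39, d(FN,Q)=27, d(FN,X)=41
2. join K+Q (d=5) ⇒ KQ; edges |K|=5/2, |Q|=5/2
  updated: d(E,KQ)=47/2, d(FN,KQ)=33, d(KQ,X)=55/2
3. join E+FN (d=25/2) ⇒ EFN; edges |E|=25/4, |FN|=19/4
  updated: d(EFN,KQ)=179/6, d(EFN,X)=134/3
4. join KQ+X (d=55/2) ⇒ KQX; edges |KQ|=45/4, |X|=55/4
  updated: d(EFN,KQX)=313/9
5. join EFN+KQX (d=313/9) ⇒ EFKNQX; edges |EFN|=401/36, |KQX|=131/36
final tree: ((E:25/4,(F:3/2,N:3/2):19/4):401/36,((K:5/2,Q:5/2):45/4,X:55/4):131/36)
total length: 529/9

5/2,5/2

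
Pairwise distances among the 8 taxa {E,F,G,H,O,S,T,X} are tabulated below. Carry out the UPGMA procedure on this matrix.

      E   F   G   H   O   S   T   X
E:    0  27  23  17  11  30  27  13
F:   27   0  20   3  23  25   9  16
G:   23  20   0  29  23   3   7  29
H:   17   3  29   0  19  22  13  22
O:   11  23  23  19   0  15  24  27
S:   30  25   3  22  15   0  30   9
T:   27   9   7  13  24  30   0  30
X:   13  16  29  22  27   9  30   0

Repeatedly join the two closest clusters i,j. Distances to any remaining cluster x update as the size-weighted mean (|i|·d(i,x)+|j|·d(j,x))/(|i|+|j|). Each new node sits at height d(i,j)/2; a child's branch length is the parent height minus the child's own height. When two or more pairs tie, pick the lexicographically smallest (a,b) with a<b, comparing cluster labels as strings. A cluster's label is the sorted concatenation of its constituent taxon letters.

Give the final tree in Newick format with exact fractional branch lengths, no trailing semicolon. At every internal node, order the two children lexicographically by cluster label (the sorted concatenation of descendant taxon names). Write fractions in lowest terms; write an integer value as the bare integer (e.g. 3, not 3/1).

(((E:11/2,O:11/2):65/12,((G:3/2,S:3/2):8,X:19/2):17/12):7/20,((F:3/2,H:3/2):4,T:11/2):173/30)

step 1: merge (F,H) at d=3; branch lengths F→3/2, H→3/2; new cluster FH
  updated: d(E,FH)=22, d(FH,G)=49/2, d(FH,O)=21, d(FH,S)=47/2, d(FH,T)=11, d(FH,X)=19
step 2: merge (G,S) at d=3; branch lengths G→3/2, S→3/2; new cluster GS
  updated: d(E,GS)=53/2, d(FH,GS)=24, d(GS,O)=19, d(GS,T)=37/2, d(GS,X)=19
step 3: merge (E,O) at d=11; branch lengths E→11/2, O→11/2; new cluster EO
  updated: d(EO,FH)=43/2, d(EO,GS)=91/4, d(EO,T)=51/2, d(EO,X)=20
step 4: merge (FH,T) at d=11; branch lengths FH→4, T→11/2; new cluster FHT
  updated: d(EO,FHT)=137/6, d(FHT,GS)=133/6, d(FHT,X)=68/3
step 5: merge (GS,X) at d=19; branch lengths GS→8, X→19/2; new cluster GSX
  updated: d(EO,GSX)=131/6, d(FHT,GSX)=67/3
step 6: merge (EO,GSX) at d=131/6; branch lengths EO→65/12, GSX→17/12; new cluster EGOSX
  updated: d(EGOSX,FHT)=338/15
step 7: merge (EGOSX,FHT) at d=338/15; branch lengths EGOSX→7/20, FHT→173/30; new cluster EFGHOSTX
final tree: (((E:11/2,O:11/2):65/12,((G:3/2,S:3/2):8,X:19/2):17/12):7/20,((F:3/2,H:3/2):4,T:11/2):173/30)
total length: 1139/20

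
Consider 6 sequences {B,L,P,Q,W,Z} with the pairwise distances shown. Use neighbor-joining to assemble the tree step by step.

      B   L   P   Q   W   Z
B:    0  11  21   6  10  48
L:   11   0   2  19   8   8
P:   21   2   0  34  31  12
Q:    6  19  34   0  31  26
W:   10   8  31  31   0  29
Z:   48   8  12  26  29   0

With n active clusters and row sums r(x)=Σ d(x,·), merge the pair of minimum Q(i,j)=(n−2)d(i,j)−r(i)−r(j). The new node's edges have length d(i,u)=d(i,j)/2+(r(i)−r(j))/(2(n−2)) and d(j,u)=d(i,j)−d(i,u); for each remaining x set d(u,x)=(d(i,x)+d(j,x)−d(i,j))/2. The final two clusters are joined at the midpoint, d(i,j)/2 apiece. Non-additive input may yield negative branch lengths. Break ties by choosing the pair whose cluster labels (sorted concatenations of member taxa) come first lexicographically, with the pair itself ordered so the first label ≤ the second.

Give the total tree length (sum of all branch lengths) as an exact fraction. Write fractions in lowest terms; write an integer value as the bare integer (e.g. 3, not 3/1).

689/16

iteration 1: select B,Q (d=6, Q=-188); attach at lengths (1/2, 11/2); label the merged cluster BQ
  updated: d(BQ,L)=12, d(BQ,P)=49/2, d(BQ,W)=35/2, d(BQ,Z)=34
iteration 2: select BQ,W (d=35/2, Q=-121); attach at lengths (55/6, 25/3); label the merged cluster BQW
  updated: d(BQW,L)=5/4, d(BQW,P)=19, d(BQW,Z)=91/4
iteration 3: select BQW,L (d=5/4, Q=-207/4); attach at lengths (137/16, -117/16); label the merged cluster BLQW
  updated: d(BLQW,P)=79/8, d(BLQW,Z)=59/4
iteration 4: select BLQW,P (d=79/8, Q=-293/8); attach at lengths (101/16, 57/16); label the merged cluster BLPQW
  updated: d(BLPQW,Z)=135/16
iteration 5: select BLPQW,Z (d=135/16); attach at lengths (135/32, 135/32); label the merged cluster BLPQWZ
final tree: (((((B:1/2,Q:11/2):55/6,W:25/3):137/16,L:-117/16):101/16,P:57/16):135/32,Z:135/32)
total length: 689/16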